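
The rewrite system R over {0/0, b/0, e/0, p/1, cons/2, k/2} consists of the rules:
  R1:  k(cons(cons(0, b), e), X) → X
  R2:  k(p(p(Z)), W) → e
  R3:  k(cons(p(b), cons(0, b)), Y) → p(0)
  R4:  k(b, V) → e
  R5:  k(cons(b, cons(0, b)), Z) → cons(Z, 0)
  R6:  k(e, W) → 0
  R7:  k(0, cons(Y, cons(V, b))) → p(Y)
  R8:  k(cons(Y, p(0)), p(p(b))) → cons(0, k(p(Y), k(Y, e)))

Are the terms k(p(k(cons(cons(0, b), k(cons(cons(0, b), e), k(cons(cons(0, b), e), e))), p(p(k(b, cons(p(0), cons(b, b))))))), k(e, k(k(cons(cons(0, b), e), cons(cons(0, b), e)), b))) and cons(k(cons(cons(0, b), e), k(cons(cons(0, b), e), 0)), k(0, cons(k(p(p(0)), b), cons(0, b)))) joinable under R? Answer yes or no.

Reduce t₁ = k(p(k(cons(cons(0, b), k(cons(cons(0, b), e), k(cons(cons(0, b), e), e))), p(p(k(b, cons(p(0), cons(b, b))))))), k(e, k(k(cons(cons(0, b), e), cons(cons(0, b), e)), b))):
1. k(p(k(cons(cons(0, b), k(cons(cons(0, b), e), k(cons(cons(0, b), e), e))), p(p(k(b, cons(p(0), cons(b, b))))))), k(e, k(k(cons(cons(0, b), e), cons(cons(0, b), e)), b)))  →  k(p(k(cons(cons(0, b), k(cons(cons(0, b), e), e)), p(p(k(b, cons(p(0), cons(b, b))))))), k(e, k(k(cons(cons(0, b), e), cons(cons(0, b), e)), b)))   [R1 at 1.1.1.2]
2. k(p(k(cons(cons(0, b), k(cons(cons(0, b), e), e)), p(p(k(b, cons(p(0), cons(b, b))))))), k(e, k(k(cons(cons(0, b), e), cons(cons(0, b), e)), b)))  →  k(p(k(cons(cons(0, b), e), p(p(k(b, cons(p(0), cons(b, b))))))), k(e, k(k(cons(cons(0, b), e), cons(cons(0, b), e)), b)))   [R1 at 1.1.1.2]
3. k(p(k(cons(cons(0, b), e), p(p(k(b, cons(p(0), cons(b, b))))))), k(e, k(k(cons(cons(0, b), e), cons(cons(0, b), e)), b)))  →  k(p(p(p(k(b, cons(p(0), cons(b, b)))))), k(e, k(k(cons(cons(0, b), e), cons(cons(0, b), e)), b)))   [R1 at 1.1]
4. k(p(p(p(k(b, cons(p(0), cons(b, b)))))), k(e, k(k(cons(cons(0, b), e), cons(cons(0, b), e)), b)))  →  e   [R2 at ε]

Reduce t₂ = cons(k(cons(cons(0, b), e), k(cons(cons(0, b), e), 0)), k(0, cons(k(p(p(0)), b), cons(0, b)))):
1. cons(k(cons(cons(0, b), e), k(cons(cons(0, b), e), 0)), k(0, cons(k(p(p(0)), b), cons(0, b))))  →  cons(k(cons(cons(0, b), e), 0), k(0, cons(k(p(p(0)), b), cons(0, b))))   [R1 at 1]
2. cons(k(cons(cons(0, b), e), 0), k(0, cons(k(p(p(0)), b), cons(0, b))))  →  cons(0, k(0, cons(k(p(p(0)), b), cons(0, b))))   [R1 at 1]
3. cons(0, k(0, cons(k(p(p(0)), b), cons(0, b))))  →  cons(0, p(k(p(p(0)), b)))   [R7 at 2]
4. cons(0, p(k(p(p(0)), b)))  →  cons(0, p(e))   [R2 at 2.1]

no — NF(t₁) = e, NF(t₂) = cons(0, p(e))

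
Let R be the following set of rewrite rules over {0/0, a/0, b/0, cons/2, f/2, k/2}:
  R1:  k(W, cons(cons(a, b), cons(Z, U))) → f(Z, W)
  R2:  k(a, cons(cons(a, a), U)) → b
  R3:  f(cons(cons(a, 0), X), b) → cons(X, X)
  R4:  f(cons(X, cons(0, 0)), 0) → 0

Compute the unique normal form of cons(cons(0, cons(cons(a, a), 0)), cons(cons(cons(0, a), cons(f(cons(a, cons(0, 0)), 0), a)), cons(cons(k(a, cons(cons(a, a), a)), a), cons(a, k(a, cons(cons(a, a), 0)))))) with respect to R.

1. cons(cons(0, cons(cons(a, a), 0)), cons(cons(cons(0, a), cons(f(cons(a, cons(0, 0)), 0), a)), cons(cons(k(a, cons(cons(a, a), a)), a), cons(a, k(a, cons(cons(a, a), 0))))))  →  cons(cons(0, cons(cons(a, a), 0)), cons(cons(cons(0, a), cons(0, a)), cons(cons(k(a, cons(cons(a, a), a)), a), cons(a, k(a, cons(cons(a, a), 0))))))   [R4 at 2.1.2.1]
2. cons(cons(0, cons(cons(a, a), 0)), cons(cons(cons(0, a), cons(0, a)), cons(cons(k(a, cons(cons(a, a), a)), a), cons(a, k(a, cons(cons(a, a), 0))))))  →  cons(cons(0, cons(cons(a, a), 0)), cons(cons(cons(0, a), cons(0, a)), cons(cons(b, a), cons(a, k(a, cons(cons(a, a), 0))))))   [R2 at 2.2.1.1]
3. cons(cons(0, cons(cons(a, a), 0)), cons(cons(cons(0, a), cons(0, a)), cons(cons(b, a), cons(a, k(a, cons(cons(a, a), 0))))))  →  cons(cons(0, cons(cons(a, a), 0)), cons(cons(cons(0, a), cons(0, a)), cons(cons(b, a), cons(a, b))))   [R2 at 2.2.2.2]

cons(cons(0, cons(cons(a, a), 0)), cons(cons(cons(0, a), cons(0, a)), cons(cons(b, a), cons(a, b))))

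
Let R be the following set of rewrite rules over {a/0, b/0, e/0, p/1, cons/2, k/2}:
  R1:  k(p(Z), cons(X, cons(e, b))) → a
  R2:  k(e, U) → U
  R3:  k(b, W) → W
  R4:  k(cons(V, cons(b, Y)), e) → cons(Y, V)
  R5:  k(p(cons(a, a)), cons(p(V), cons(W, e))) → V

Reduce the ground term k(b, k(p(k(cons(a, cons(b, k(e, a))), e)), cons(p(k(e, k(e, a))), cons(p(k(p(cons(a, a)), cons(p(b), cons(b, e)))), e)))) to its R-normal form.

1. k(b, k(p(k(cons(a, cons(b, k(e, a))), e)), cons(p(k(e, k(e, a))), cons(p(k(p(cons(a, a)), cons(p(b), cons(b, e)))), e))))  →  k(p(k(cons(a, cons(b, k(e, a))), e)), cons(p(k(e, k(e, a))), cons(p(k(p(cons(a, a)), cons(p(b), cons(b, e)))), e)))   [R3 at ε]
2. k(p(k(cons(a, cons(b, k(e, a))), e)), cons(p(k(e, k(e, a))), cons(p(k(p(cons(a, a)), cons(p(b), cons(b, e)))), e)))  →  k(p(cons(k(e, a), a)), cons(p(k(e, k(e, a))), cons(p(k(p(cons(a, a)), cons(p(b), cons(b, e)))), e)))   [R4 at 1.1]
3. k(p(cons(k(e, a), a)), cons(p(k(e, k(e, a))), cons(p(k(p(cons(a, a)), cons(p(b), cons(b, e)))), e)))  →  k(p(cons(a, a)), cons(p(k(e, k(e, a))), cons(p(k(p(cons(a, a)), cons(p(b), cons(b, e)))), e)))   [R2 at 1.1.1]
4. k(p(cons(a, a)), cons(p(k(e, k(e, a))), cons(p(k(p(cons(a, a)), cons(p(b), cons(b, e)))), e)))  →  k(e, k(e, a))   [R5 at ε]
5. k(e, k(e, a))  →  k(e, a)   [R2 at ε]
6. k(e, a)  →  a   [R2 at ε]

a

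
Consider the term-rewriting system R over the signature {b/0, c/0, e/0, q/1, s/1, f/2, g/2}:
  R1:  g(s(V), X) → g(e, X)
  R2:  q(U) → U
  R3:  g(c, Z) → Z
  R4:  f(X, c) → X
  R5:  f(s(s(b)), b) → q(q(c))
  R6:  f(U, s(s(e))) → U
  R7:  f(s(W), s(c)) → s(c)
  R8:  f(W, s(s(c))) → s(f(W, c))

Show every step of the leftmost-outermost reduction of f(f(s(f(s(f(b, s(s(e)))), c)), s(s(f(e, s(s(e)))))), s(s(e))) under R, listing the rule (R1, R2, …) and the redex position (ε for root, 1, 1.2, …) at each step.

1. f(f(s(f(s(f(b, s(s(e)))), c)), s(s(f(e, s(s(e)))))), s(s(e)))  →  f(s(f(s(f(b, s(s(e)))), c)), s(s(f(e, s(s(e))))))   [R6 at ε]
2. f(s(f(s(f(b, s(s(e)))), c)), s(s(f(e, s(s(e))))))  →  f(s(s(f(b, s(s(e))))), s(s(f(e, s(s(e))))))   [R4 at 1.1]
3. f(s(s(f(b, s(s(e))))), s(s(f(e, s(s(e))))))  →  f(s(s(b)), s(s(f(e, s(s(e))))))   [R6 at 1.1.1]
4. f(s(s(b)), s(s(f(e, s(s(e))))))  →  f(s(s(b)), s(s(e)))   [R6 at 2.1.1]
5. f(s(s(b)), s(s(e)))  →  s(s(b))   [R6 at ε]

s(s(b))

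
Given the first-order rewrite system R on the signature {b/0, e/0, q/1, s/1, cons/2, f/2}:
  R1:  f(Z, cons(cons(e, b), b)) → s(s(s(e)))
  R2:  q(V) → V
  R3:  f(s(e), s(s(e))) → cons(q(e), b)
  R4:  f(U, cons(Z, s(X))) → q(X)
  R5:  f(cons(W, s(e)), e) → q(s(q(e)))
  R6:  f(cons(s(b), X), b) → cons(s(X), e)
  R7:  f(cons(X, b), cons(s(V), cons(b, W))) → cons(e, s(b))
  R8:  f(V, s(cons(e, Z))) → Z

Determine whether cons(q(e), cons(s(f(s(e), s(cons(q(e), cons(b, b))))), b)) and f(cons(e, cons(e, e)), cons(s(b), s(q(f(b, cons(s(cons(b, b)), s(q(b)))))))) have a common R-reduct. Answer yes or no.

Reduce t₁ = cons(q(e), cons(s(f(s(e), s(cons(q(e), cons(b, b))))), b)):
1. cons(q(e), cons(s(f(s(e), s(cons(q(e), cons(b, b))))), b))  →  cons(e, cons(s(f(s(e), s(cons(q(e), cons(b, b))))), b))   [R2 at 1]
2. cons(e, cons(s(f(s(e), s(cons(q(e), cons(b, b))))), b))  →  cons(e, cons(s(f(s(e), s(cons(e, cons(b, b))))), b))   [R2 at 2.1.1.2.1.1]
3. cons(e, cons(s(f(s(e), s(cons(e, cons(b, b))))), b))  →  cons(e, cons(s(cons(b, b)), b))   [R8 at 2.1.1]

Reduce t₂ = f(cons(e, cons(e, e)), cons(s(b), s(q(f(b, cons(s(cons(b, b)), s(q(b)))))))):
1. f(cons(e, cons(e, e)), cons(s(b), s(q(f(b, cons(s(cons(b, b)), s(q(b))))))))  →  q(q(f(b, cons(s(cons(b, b)), s(q(b))))))   [R4 at ε]
2. q(q(f(b, cons(s(cons(b, b)), s(q(b))))))  →  q(f(b, cons(s(cons(b, b)), s(q(b)))))   [R2 at ε]
3. q(f(b, cons(s(cons(b, b)), s(q(b)))))  →  f(b, cons(s(cons(b, b)), s(q(b))))   [R2 at ε]
4. f(b, cons(s(cons(b, b)), s(q(b))))  →  q(q(b))   [R4 at ε]
5. q(q(b))  →  q(b)   [R2 at ε]
6. q(b)  →  b   [R2 at ε]

no — NF(t₁) = cons(e, cons(s(cons(b, b)), b)), NF(t₂) = b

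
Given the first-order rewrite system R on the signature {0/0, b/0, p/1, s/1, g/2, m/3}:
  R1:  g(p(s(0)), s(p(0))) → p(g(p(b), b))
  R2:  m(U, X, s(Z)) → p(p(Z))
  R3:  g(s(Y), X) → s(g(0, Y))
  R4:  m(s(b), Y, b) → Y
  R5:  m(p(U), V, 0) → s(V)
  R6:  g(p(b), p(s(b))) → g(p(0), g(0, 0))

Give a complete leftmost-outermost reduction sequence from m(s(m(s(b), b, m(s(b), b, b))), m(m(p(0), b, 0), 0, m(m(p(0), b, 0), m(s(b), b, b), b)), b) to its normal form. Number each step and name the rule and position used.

1. m(s(m(s(b), b, m(s(b), b, b))), m(m(p(0), b, 0), 0, m(m(p(0), b, 0), m(s(b), b, b), b)), b)  →  m(s(m(s(b), b, b)), m(m(p(0), b, 0), 0, m(m(p(0), b, 0), m(s(b), b, b), b)), b)   [R4 at 1.1.3]
2. m(s(m(s(b), b, b)), m(m(p(0), b, 0), 0, m(m(p(0), b, 0), m(s(b), b, b), b)), b)  →  m(s(b), m(m(p(0), b, 0), 0, m(m(p(0), b, 0), m(s(b), b, b), b)), b)   [R4 at 1.1]
3. m(s(b), m(m(p(0), b, 0), 0, m(m(p(0), b, 0), m(s(b), b, b), b)), b)  →  m(m(p(0), b, 0), 0, m(m(p(0), b, 0), m(s(b), b, b), b))   [R4 at ε]
4. m(m(p(0), b, 0), 0, m(m(p(0), b, 0), m(s(b), b, b), b))  →  m(s(b), 0, m(m(p(0), b, 0), m(s(b), b, b), b))   [R5 at 1]
5. m(s(b), 0, m(m(p(0), b, 0), m(s(b), b, b), b))  →  m(s(b), 0, m(s(b), m(s(b), b, b), b))   [R5 at 3.1]
6. m(s(b), 0, m(s(b), m(s(b), b, b), b))  →  m(s(b), 0, m(s(b), b, b))   [R4 at 3]
7. m(s(b), 0, m(s(b), b, b))  →  m(s(b), 0, b)   [R4 at 3]
8. m(s(b), 0, b)  →  0   [R4 at ε]

0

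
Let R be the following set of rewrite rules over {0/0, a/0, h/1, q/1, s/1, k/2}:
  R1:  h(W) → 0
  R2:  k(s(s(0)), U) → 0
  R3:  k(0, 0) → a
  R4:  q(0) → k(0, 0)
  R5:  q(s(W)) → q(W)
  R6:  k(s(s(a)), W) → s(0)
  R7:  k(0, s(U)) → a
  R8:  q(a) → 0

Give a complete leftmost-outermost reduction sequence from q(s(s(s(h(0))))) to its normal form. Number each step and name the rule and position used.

a

1. q(s(s(s(h(0)))))  →  q(s(s(h(0))))   [R5 at ε]
2. q(s(s(h(0))))  →  q(s(h(0)))   [R5 at ε]
3. q(s(h(0)))  →  q(h(0))   [R5 at ε]
4. q(h(0))  →  q(0)   [R1 at 1]
5. q(0)  →  k(0, 0)   [R4 at ε]
6. k(0, 0)  →  a   [R3 at ε]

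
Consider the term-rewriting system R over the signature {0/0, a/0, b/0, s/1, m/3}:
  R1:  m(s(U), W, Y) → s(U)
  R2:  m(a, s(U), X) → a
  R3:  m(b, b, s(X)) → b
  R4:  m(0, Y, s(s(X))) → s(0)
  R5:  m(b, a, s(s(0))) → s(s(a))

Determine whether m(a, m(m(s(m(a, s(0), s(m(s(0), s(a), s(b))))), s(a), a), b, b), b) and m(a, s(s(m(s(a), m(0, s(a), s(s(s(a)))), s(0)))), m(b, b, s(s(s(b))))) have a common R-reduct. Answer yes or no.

yes — NF(t₁) = a, NF(t₂) = a

Reduce t₁ = m(a, m(m(s(m(a, s(0), s(m(s(0), s(a), s(b))))), s(a), a), b, b), b):
1. m(a, m(m(s(m(a, s(0), s(m(s(0), s(a), s(b))))), s(a), a), b, b), b)  →  m(a, m(s(m(a, s(0), s(m(s(0), s(a), s(b))))), b, b), b)   [R1 at 2.1]
2. m(a, m(s(m(a, s(0), s(m(s(0), s(a), s(b))))), b, b), b)  →  m(a, s(m(a, s(0), s(m(s(0), s(a), s(b))))), b)   [R1 at 2]
3. m(a, s(m(a, s(0), s(m(s(0), s(a), s(b))))), b)  →  a   [R2 at ε]

Reduce t₂ = m(a, s(s(m(s(a), m(0, s(a), s(s(s(a)))), s(0)))), m(b, b, s(s(s(b))))):
1. m(a, s(s(m(s(a), m(0, s(a), s(s(s(a)))), s(0)))), m(b, b, s(s(s(b)))))  →  a   [R2 at ε]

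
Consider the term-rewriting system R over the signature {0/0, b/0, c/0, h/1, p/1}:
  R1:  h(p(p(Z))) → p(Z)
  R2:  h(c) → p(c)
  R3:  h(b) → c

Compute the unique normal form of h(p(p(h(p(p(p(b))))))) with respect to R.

1. h(p(p(h(p(p(p(b)))))))  →  p(h(p(p(p(b)))))   [R1 at ε]
2. p(h(p(p(p(b)))))  →  p(p(p(b)))   [R1 at 1]

p(p(p(b)))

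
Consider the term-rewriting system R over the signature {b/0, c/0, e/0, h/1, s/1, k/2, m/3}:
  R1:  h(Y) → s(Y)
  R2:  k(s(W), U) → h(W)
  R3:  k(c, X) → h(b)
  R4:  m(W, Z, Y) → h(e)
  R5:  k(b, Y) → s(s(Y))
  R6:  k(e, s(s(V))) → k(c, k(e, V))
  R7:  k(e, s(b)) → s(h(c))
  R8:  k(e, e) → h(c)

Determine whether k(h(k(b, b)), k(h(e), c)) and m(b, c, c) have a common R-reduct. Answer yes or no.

Reduce t₁ = k(h(k(b, b)), k(h(e), c)):
1. k(h(k(b, b)), k(h(e), c))  →  k(s(k(b, b)), k(h(e), c))   [R1 at 1]
2. k(s(k(b, b)), k(h(e), c))  →  h(k(b, b))   [R2 at ε]
3. h(k(b, b))  →  s(k(b, b))   [R1 at ε]
4. s(k(b, b))  →  s(s(s(b)))   [R5 at 1]

Reduce t₂ = m(b, c, c):
1. m(b, c, c)  →  h(e)   [R4 at ε]
2. h(e)  →  s(e)   [R1 at ε]

no — NF(t₁) = s(s(s(b))), NF(t₂) = s(e)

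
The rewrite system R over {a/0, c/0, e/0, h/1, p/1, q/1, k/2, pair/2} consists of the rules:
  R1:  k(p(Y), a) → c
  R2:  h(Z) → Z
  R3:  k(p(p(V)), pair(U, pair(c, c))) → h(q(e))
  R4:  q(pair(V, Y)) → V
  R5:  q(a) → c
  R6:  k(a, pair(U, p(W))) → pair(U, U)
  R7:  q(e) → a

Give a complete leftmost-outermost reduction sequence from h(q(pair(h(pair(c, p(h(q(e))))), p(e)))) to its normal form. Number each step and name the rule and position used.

1. h(q(pair(h(pair(c, p(h(q(e))))), p(e))))  →  q(pair(h(pair(c, p(h(q(e))))), p(e)))   [R2 at ε]
2. q(pair(h(pair(c, p(h(q(e))))), p(e)))  →  h(pair(c, p(h(q(e)))))   [R4 at ε]
3. h(pair(c, p(h(q(e)))))  →  pair(c, p(h(q(e))))   [R2 at ε]
4. pair(c, p(h(q(e))))  →  pair(c, p(q(e)))   [R2 at 2.1]
5. pair(c, p(q(e)))  →  pair(c, p(a))   [R7 at 2.1]

pair(c, p(a))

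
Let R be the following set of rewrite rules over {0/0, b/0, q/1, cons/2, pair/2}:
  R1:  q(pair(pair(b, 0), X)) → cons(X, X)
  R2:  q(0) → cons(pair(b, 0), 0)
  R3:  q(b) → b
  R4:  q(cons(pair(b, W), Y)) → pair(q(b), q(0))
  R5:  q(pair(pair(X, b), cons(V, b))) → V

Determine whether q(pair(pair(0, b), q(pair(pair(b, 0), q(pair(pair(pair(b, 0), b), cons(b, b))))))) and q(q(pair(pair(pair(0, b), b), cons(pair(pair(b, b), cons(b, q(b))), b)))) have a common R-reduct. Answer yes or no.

Reduce t₁ = q(pair(pair(0, b), q(pair(pair(b, 0), q(pair(pair(pair(b, 0), b), cons(b, b))))))):
1. q(pair(pair(0, b), q(pair(pair(b, 0), q(pair(pair(pair(b, 0), b), cons(b, b)))))))  →  q(pair(pair(0, b), cons(q(pair(pair(pair(b, 0), b), cons(b, b))), q(pair(pair(pair(b, 0), b), cons(b, b))))))   [R1 at 1.2]
2. q(pair(pair(0, b), cons(q(pair(pair(pair(b, 0), b), cons(b, b))), q(pair(pair(pair(b, 0), b), cons(b, b))))))  →  q(pair(pair(0, b), cons(b, q(pair(pair(pair(b, 0), b), cons(b, b))))))   [R5 at 1.2.1]
3. q(pair(pair(0, b), cons(b, q(pair(pair(pair(b, 0), b), cons(b, b))))))  →  q(pair(pair(0, b), cons(b, b)))   [R5 at 1.2.2]
4. q(pair(pair(0, b), cons(b, b)))  →  b   [R5 at ε]

Reduce t₂ = q(q(pair(pair(pair(0, b), b), cons(pair(pair(b, b), cons(b, q(b))), b)))):
1. q(q(pair(pair(pair(0, b), b), cons(pair(pair(b, b), cons(b, q(b))), b))))  →  q(pair(pair(b, b), cons(b, q(b))))   [R5 at 1]
2. q(pair(pair(b, b), cons(b, q(b))))  →  q(pair(pair(b, b), cons(b, b)))   [R3 at 1.2.2]
3. q(pair(pair(b, b), cons(b, b)))  →  b   [R5 at ε]

yes — NF(t₁) = b, NF(t₂) = b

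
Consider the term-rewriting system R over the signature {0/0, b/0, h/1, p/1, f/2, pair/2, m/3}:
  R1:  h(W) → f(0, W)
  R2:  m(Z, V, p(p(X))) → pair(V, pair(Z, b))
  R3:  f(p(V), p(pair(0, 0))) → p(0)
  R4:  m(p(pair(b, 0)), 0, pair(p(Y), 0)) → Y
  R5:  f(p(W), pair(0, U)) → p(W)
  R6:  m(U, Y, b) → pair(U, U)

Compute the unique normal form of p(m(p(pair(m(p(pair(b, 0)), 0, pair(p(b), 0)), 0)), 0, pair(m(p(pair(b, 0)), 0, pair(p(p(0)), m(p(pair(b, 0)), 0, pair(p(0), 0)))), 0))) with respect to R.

1. p(m(p(pair(m(p(pair(b, 0)), 0, pair(p(b), 0)), 0)), 0, pair(m(p(pair(b, 0)), 0, pair(p(p(0)), m(p(pair(b, 0)), 0, pair(p(0), 0)))), 0)))  →  p(m(p(pair(b, 0)), 0, pair(m(p(pair(b, 0)), 0, pair(p(p(0)), m(p(pair(b, 0)), 0, pair(p(0), 0)))), 0)))   [R4 at 1.1.1.1]
2. p(m(p(pair(b, 0)), 0, pair(m(p(pair(b, 0)), 0, pair(p(p(0)), m(p(pair(b, 0)), 0, pair(p(0), 0)))), 0)))  →  p(m(p(pair(b, 0)), 0, pair(m(p(pair(b, 0)), 0, pair(p(p(0)), 0)), 0)))   [R4 at 1.3.1.3.2]
3. p(m(p(pair(b, 0)), 0, pair(m(p(pair(b, 0)), 0, pair(p(p(0)), 0)), 0)))  →  p(m(p(pair(b, 0)), 0, pair(p(0), 0)))   [R4 at 1.3.1]
4. p(m(p(pair(b, 0)), 0, pair(p(0), 0)))  →  p(0)   [R4 at 1]

p(0)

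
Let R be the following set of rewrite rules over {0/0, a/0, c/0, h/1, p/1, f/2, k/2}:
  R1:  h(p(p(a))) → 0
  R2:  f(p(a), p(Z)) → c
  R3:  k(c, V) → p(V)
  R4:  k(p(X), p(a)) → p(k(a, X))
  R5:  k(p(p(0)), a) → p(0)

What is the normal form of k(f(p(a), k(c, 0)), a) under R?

1. k(f(p(a), k(c, 0)), a)  →  k(f(p(a), p(0)), a)   [R3 at 1.2]
2. k(f(p(a), p(0)), a)  →  k(c, a)   [R2 at 1]
3. k(c, a)  →  p(a)   [R3 at ε]

p(a)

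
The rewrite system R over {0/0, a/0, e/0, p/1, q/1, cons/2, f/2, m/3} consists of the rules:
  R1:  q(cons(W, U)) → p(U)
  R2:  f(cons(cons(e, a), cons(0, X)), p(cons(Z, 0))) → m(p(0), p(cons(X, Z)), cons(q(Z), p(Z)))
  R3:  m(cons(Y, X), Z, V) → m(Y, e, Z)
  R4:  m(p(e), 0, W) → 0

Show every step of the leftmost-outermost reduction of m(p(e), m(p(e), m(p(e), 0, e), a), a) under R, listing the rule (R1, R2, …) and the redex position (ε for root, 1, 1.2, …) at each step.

1. m(p(e), m(p(e), m(p(e), 0, e), a), a)  →  m(p(e), m(p(e), 0, a), a)   [R4 at 2.2]
2. m(p(e), m(p(e), 0, a), a)  →  m(p(e), 0, a)   [R4 at 2]
3. m(p(e), 0, a)  →  0   [R4 at ε]

0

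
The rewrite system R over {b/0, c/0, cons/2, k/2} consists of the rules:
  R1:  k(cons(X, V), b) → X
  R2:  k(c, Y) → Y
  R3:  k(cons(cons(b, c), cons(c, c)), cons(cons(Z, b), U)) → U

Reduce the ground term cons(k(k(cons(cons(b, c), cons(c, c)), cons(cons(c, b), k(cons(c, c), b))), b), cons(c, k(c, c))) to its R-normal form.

cons(b, cons(c, c))

1. cons(k(k(cons(cons(b, c), cons(c, c)), cons(cons(c, b), k(cons(c, c), b))), b), cons(c, k(c, c)))  →  cons(k(k(cons(c, c), b), b), cons(c, k(c, c)))   [R3 at 1.1]
2. cons(k(k(cons(c, c), b), b), cons(c, k(c, c)))  →  cons(k(c, b), cons(c, k(c, c)))   [R1 at 1.1]
3. cons(k(c, b), cons(c, k(c, c)))  →  cons(b, cons(c, k(c, c)))   [R2 at 1]
4. cons(b, cons(c, k(c, c)))  →  cons(b, cons(c, c))   [R2 at 2.2]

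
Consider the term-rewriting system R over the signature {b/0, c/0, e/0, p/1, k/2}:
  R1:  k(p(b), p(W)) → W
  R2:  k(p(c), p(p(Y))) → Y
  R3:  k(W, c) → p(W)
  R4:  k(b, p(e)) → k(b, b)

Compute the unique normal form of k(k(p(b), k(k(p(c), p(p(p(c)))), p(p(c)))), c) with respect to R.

p(p(p(b)))

1. k(k(p(b), k(k(p(c), p(p(p(c)))), p(p(c)))), c)  →  p(k(p(b), k(k(p(c), p(p(p(c)))), p(p(c)))))   [R3 at ε]
2. p(k(p(b), k(k(p(c), p(p(p(c)))), p(p(c)))))  →  p(k(p(b), k(p(c), p(p(c)))))   [R2 at 1.2.1]
3. p(k(p(b), k(p(c), p(p(c)))))  →  p(k(p(b), c))   [R2 at 1.2]
4. p(k(p(b), c))  →  p(p(p(b)))   [R3 at 1]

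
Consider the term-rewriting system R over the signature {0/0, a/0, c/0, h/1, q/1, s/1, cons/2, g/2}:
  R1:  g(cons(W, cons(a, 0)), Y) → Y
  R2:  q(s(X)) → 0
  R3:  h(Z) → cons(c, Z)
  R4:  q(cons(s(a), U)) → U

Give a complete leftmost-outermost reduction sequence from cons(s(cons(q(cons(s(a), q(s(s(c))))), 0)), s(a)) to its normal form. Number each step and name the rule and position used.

cons(s(cons(0, 0)), s(a))

1. cons(s(cons(q(cons(s(a), q(s(s(c))))), 0)), s(a))  →  cons(s(cons(q(s(s(c))), 0)), s(a))   [R4 at 1.1.1]
2. cons(s(cons(q(s(s(c))), 0)), s(a))  →  cons(s(cons(0, 0)), s(a))   [R2 at 1.1.1]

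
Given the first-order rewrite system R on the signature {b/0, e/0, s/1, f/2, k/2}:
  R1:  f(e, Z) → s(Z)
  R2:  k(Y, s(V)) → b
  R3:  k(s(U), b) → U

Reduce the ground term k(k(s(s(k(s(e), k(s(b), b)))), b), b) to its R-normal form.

e

1. k(k(s(s(k(s(e), k(s(b), b)))), b), b)  →  k(s(k(s(e), k(s(b), b))), b)   [R3 at 1]
2. k(s(k(s(e), k(s(b), b))), b)  →  k(s(e), k(s(b), b))   [R3 at ε]
3. k(s(e), k(s(b), b))  →  k(s(e), b)   [R3 at 2]
4. k(s(e), b)  →  e   [R3 at ε]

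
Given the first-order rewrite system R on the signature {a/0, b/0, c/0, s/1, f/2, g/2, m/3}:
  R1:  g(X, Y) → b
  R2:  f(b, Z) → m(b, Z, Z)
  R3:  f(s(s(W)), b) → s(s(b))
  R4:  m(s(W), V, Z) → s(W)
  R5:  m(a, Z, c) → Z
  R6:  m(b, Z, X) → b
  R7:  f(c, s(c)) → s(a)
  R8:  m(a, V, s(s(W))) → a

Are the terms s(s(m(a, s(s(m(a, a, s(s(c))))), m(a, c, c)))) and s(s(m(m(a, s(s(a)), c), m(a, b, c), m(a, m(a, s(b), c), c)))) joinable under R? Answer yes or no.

Reduce t₁ = s(s(m(a, s(s(m(a, a, s(s(c))))), m(a, c, c)))):
1. s(s(m(a, s(s(m(a, a, s(s(c))))), m(a, c, c))))  →  s(s(m(a, s(s(a)), m(a, c, c))))   [R8 at 1.1.2.1.1]
2. s(s(m(a, s(s(a)), m(a, c, c))))  →  s(s(m(a, s(s(a)), c)))   [R5 at 1.1.3]
3. s(s(m(a, s(s(a)), c)))  →  s(s(s(s(a))))   [R5 at 1.1]

Reduce t₂ = s(s(m(m(a, s(s(a)), c), m(a, b, c), m(a, m(a, s(b), c), c)))):
1. s(s(m(m(a, s(s(a)), c), m(a, b, c), m(a, m(a, s(b), c), c))))  →  s(s(m(s(s(a)), m(a, b, c), m(a, m(a, s(b), c), c))))   [R5 at 1.1.1]
2. s(s(m(s(s(a)), m(a, b, c), m(a, m(a, s(b), c), c))))  →  s(s(s(s(a))))   [R4 at 1.1]

yes — NF(t₁) = s(s(s(s(a)))), NF(t₂) = s(s(s(s(a))))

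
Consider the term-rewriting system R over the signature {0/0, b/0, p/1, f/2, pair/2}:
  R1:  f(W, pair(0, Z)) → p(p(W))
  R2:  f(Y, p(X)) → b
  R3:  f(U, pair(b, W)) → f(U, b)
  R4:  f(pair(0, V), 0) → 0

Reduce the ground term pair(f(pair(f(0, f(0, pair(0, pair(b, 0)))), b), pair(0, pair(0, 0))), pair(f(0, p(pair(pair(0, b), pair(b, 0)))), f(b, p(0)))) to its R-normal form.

pair(p(p(pair(b, b))), pair(b, b))

1. pair(f(pair(f(0, f(0, pair(0, pair(b, 0)))), b), pair(0, pair(0, 0))), pair(f(0, p(pair(pair(0, b), pair(b, 0)))), f(b, p(0))))  →  pair(p(p(pair(f(0, f(0, pair(0, pair(b, 0)))), b))), pair(f(0, p(pair(pair(0, b), pair(b, 0)))), f(b, p(0))))   [R1 at 1]
2. pair(p(p(pair(f(0, f(0, pair(0, pair(b, 0)))), b))), pair(f(0, p(pair(pair(0, b), pair(b, 0)))), f(b, p(0))))  →  pair(p(p(pair(f(0, p(p(0))), b))), pair(f(0, p(pair(pair(0, b), pair(b, 0)))), f(b, p(0))))   [R1 at 1.1.1.1.2]
3. pair(p(p(pair(f(0, p(p(0))), b))), pair(f(0, p(pair(pair(0, b), pair(b, 0)))), f(b, p(0))))  →  pair(p(p(pair(b, b))), pair(f(0, p(pair(pair(0, b), pair(b, 0)))), f(b, p(0))))   [R2 at 1.1.1.1]
4. pair(p(p(pair(b, b))), pair(f(0, p(pair(pair(0, b), pair(b, 0)))), f(b, p(0))))  →  pair(p(p(pair(b, b))), pair(b, f(b, p(0))))   [R2 at 2.1]
5. pair(p(p(pair(b, b))), pair(b, f(b, p(0))))  →  pair(p(p(pair(b, b))), pair(b, b))   [R2 at 2.2]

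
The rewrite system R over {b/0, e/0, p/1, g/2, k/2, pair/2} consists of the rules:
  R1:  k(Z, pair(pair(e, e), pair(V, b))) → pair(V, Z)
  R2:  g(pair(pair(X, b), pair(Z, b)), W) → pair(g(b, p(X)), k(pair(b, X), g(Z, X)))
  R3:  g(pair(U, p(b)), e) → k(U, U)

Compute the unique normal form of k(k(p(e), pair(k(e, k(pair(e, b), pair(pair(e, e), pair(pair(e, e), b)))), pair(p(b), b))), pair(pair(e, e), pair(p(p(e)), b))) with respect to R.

1. k(k(p(e), pair(k(e, k(pair(e, b), pair(pair(e, e), pair(pair(e, e), b)))), pair(p(b), b))), pair(pair(e, e), pair(p(p(e)), b)))  →  pair(p(p(e)), k(p(e), pair(k(e, k(pair(e, b), pair(pair(e, e), pair(pair(e, e), b)))), pair(p(b), b))))   [R1 at ε]
2. pair(p(p(e)), k(p(e), pair(k(e, k(pair(e, b), pair(pair(e, e), pair(pair(e, e), b)))), pair(p(b), b))))  →  pair(p(p(e)), k(p(e), pair(k(e, pair(pair(e, e), pair(e, b))), pair(p(b), b))))   [R1 at 2.2.1.2]
3. pair(p(p(e)), k(p(e), pair(k(e, pair(pair(e, e), pair(e, b))), pair(p(b), b))))  →  pair(p(p(e)), k(p(e), pair(pair(e, e), pair(p(b), b))))   [R1 at 2.2.1]
4. pair(p(p(e)), k(p(e), pair(pair(e, e), pair(p(b), b))))  →  pair(p(p(e)), pair(p(b), p(e)))   [R1 at 2]

pair(p(p(e)), pair(p(b), p(e)))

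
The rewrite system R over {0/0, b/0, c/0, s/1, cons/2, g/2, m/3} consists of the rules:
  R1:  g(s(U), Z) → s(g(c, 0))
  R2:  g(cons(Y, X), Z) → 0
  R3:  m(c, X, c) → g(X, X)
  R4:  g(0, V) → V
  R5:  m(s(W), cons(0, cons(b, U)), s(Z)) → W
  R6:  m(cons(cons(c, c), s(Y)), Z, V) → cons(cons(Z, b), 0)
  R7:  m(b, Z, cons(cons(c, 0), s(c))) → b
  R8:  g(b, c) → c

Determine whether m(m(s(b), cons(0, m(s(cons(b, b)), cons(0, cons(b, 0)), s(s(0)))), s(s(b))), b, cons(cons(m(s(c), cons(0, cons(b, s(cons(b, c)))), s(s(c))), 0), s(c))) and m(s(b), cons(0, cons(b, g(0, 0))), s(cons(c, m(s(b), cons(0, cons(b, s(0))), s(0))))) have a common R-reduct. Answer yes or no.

Reduce t₁ = m(m(s(b), cons(0, m(s(cons(b, b)), cons(0, cons(b, 0)), s(s(0)))), s(s(b))), b, cons(cons(m(s(c), cons(0, cons(b, s(cons(b, c)))), s(s(c))), 0), s(c))):
1. m(m(s(b), cons(0, m(s(cons(b, b)), cons(0, cons(b, 0)), s(s(0)))), s(s(b))), b, cons(cons(m(s(c), cons(0, cons(b, s(cons(b, c)))), s(s(c))), 0), s(c)))  →  m(m(s(b), cons(0, cons(b, b)), s(s(b))), b, cons(cons(m(s(c), cons(0, cons(b, s(cons(b, c)))), s(s(c))), 0), s(c)))   [R5 at 1.2.2]
2. m(m(s(b), cons(0, cons(b, b)), s(s(b))), b, cons(cons(m(s(c), cons(0, cons(b, s(cons(b, c)))), s(s(c))), 0), s(c)))  →  m(b, b, cons(cons(m(s(c), cons(0, cons(b, s(cons(b, c)))), s(s(c))), 0), s(c)))   [R5 at 1]
3. m(b, b, cons(cons(m(s(c), cons(0, cons(b, s(cons(b, c)))), s(s(c))), 0), s(c)))  →  m(b, b, cons(cons(c, 0), s(c)))   [R5 at 3.1.1]
4. m(b, b, cons(cons(c, 0), s(c)))  →  b   [R7 at ε]

Reduce t₂ = m(s(b), cons(0, cons(b, g(0, 0))), s(cons(c, m(s(b), cons(0, cons(b, s(0))), s(0))))):
1. m(s(b), cons(0, cons(b, g(0, 0))), s(cons(c, m(s(b), cons(0, cons(b, s(0))), s(0)))))  →  b   [R5 at ε]

yes — NF(t₁) = b, NF(t₂) = b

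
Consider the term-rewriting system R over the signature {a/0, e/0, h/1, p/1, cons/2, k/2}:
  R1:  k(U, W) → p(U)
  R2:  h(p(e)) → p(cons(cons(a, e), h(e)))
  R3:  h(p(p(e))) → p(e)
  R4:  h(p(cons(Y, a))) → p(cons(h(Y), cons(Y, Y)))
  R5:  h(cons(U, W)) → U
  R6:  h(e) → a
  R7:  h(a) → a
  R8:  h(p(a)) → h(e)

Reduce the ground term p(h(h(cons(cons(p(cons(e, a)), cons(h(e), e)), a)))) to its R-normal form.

1. p(h(h(cons(cons(p(cons(e, a)), cons(h(e), e)), a))))  →  p(h(cons(p(cons(e, a)), cons(h(e), e))))   [R5 at 1.1]
2. p(h(cons(p(cons(e, a)), cons(h(e), e))))  →  p(p(cons(e, a)))   [R5 at 1]

p(p(cons(e, a)))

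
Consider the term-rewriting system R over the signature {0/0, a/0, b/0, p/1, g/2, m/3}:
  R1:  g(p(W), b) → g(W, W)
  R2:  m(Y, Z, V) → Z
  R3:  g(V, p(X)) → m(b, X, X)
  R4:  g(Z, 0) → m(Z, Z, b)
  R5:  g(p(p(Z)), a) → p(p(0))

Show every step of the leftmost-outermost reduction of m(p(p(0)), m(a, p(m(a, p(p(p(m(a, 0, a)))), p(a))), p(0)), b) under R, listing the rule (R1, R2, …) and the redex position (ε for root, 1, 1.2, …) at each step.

p(p(p(p(0))))

1. m(p(p(0)), m(a, p(m(a, p(p(p(m(a, 0, a)))), p(a))), p(0)), b)  →  m(a, p(m(a, p(p(p(m(a, 0, a)))), p(a))), p(0))   [R2 at ε]
2. m(a, p(m(a, p(p(p(m(a, 0, a)))), p(a))), p(0))  →  p(m(a, p(p(p(m(a, 0, a)))), p(a)))   [R2 at ε]
3. p(m(a, p(p(p(m(a, 0, a)))), p(a)))  →  p(p(p(p(m(a, 0, a)))))   [R2 at 1]
4. p(p(p(p(m(a, 0, a)))))  →  p(p(p(p(0))))   [R2 at 1.1.1.1]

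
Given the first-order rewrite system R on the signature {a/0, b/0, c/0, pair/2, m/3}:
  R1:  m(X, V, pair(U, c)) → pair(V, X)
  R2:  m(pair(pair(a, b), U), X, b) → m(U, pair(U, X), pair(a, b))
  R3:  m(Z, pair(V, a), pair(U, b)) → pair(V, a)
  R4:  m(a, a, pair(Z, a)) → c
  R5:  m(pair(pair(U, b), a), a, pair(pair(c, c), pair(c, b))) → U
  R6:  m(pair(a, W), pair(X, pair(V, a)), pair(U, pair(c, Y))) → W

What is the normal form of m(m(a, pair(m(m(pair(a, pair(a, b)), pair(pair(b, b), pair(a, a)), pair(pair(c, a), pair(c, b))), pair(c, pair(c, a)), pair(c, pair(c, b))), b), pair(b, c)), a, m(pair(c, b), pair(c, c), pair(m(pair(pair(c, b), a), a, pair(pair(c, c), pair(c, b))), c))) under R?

1. m(m(a, pair(m(m(pair(a, pair(a, b)), pair(pair(b, b), pair(a, a)), pair(pair(c, a), pair(c, b))), pair(c, pair(c, a)), pair(c, pair(c, b))), b), pair(b, c)), a, m(pair(c, b), pair(c, c), pair(m(pair(pair(c, b), a), a, pair(pair(c, c), pair(c, b))), c)))  →  m(pair(pair(m(m(pair(a, pair(a, b)), pair(pair(b, b), pair(a, a)), pair(pair(c, a), pair(c, b))), pair(c, pair(c, a)), pair(c, pair(c, b))), b), a), a, m(pair(c, b), pair(c, c), pair(m(pair(pair(c, b), a), a, pair(pair(c, c), pair(c, b))), c)))   [R1 at 1]
2. m(pair(pair(m(m(pair(a, pair(a, b)), pair(pair(b, b), pair(a, a)), pair(pair(c, a), pair(c, b))), pair(c, pair(c, a)), pair(c, pair(c, b))), b), a), a, m(pair(c, b), pair(c, c), pair(m(pair(pair(c, b), a), a, pair(pair(c, c), pair(c, b))), c)))  →  m(pair(pair(m(pair(a, b), pair(c, pair(c, a)), pair(c, pair(c, b))), b), a), a, m(pair(c, b), pair(c, c), pair(m(pair(pair(c, b), a), a, pair(pair(c, c), pair(c, b))), c)))   [R6 at 1.1.1.1]
3. m(pair(pair(m(pair(a, b), pair(c, pair(c, a)), pair(c, pair(c, b))), b), a), a, m(pair(c, b), pair(c, c), pair(m(pair(pair(c, b), a), a, pair(pair(c, c), pair(c, b))), c)))  →  m(pair(pair(b, b), a), a, m(pair(c, b), pair(c, c), pair(m(pair(pair(c, b), a), a, pair(pair(c, c), pair(c, b))), c)))   [R6 at 1.1.1]
4. m(pair(pair(b, b), a), a, m(pair(c, b), pair(c, c), pair(m(pair(pair(c, b), a), a, pair(pair(c, c), pair(c, b))), c)))  →  m(pair(pair(b, b), a), a, pair(pair(c, c), pair(c, b)))   [R1 at 3]
5. m(pair(pair(b, b), a), a, pair(pair(c, c), pair(c, b)))  →  b   [R5 at ε]

b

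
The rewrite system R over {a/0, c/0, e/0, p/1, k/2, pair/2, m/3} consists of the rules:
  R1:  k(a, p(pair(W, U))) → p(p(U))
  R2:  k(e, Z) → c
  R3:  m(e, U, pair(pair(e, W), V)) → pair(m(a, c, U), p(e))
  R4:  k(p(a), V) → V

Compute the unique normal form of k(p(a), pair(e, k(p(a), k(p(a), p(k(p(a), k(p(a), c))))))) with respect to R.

pair(e, p(c))

1. k(p(a), pair(e, k(p(a), k(p(a), p(k(p(a), k(p(a), c)))))))  →  pair(e, k(p(a), k(p(a), p(k(p(a), k(p(a), c))))))   [R4 at ε]
2. pair(e, k(p(a), k(p(a), p(k(p(a), k(p(a), c))))))  →  pair(e, k(p(a), p(k(p(a), k(p(a), c)))))   [R4 at 2]
3. pair(e, k(p(a), p(k(p(a), k(p(a), c)))))  →  pair(e, p(k(p(a), k(p(a), c))))   [R4 at 2]
4. pair(e, p(k(p(a), k(p(a), c))))  →  pair(e, p(k(p(a), c)))   [R4 at 2.1]
5. pair(e, p(k(p(a), c)))  →  pair(e, p(c))   [R4 at 2.1]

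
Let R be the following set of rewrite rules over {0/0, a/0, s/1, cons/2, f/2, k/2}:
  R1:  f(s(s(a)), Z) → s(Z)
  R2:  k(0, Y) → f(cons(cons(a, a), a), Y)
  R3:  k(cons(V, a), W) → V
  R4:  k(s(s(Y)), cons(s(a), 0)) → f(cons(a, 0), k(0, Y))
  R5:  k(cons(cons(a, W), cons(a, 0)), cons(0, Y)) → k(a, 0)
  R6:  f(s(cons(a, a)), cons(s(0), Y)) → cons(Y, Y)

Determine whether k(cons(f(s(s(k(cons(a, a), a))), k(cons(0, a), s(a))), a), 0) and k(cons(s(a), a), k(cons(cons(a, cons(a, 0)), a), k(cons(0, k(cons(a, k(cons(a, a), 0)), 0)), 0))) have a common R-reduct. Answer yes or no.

no — NF(t₁) = s(0), NF(t₂) = s(a)

Reduce t₁ = k(cons(f(s(s(k(cons(a, a), a))), k(cons(0, a), s(a))), a), 0):
1. k(cons(f(s(s(k(cons(a, a), a))), k(cons(0, a), s(a))), a), 0)  →  f(s(s(k(cons(a, a), a))), k(cons(0, a), s(a)))   [R3 at ε]
2. f(s(s(k(cons(a, a), a))), k(cons(0, a), s(a)))  →  f(s(s(a)), k(cons(0, a), s(a)))   [R3 at 1.1.1]
3. f(s(s(a)), k(cons(0, a), s(a)))  →  s(k(cons(0, a), s(a)))   [R1 at ε]
4. s(k(cons(0, a), s(a)))  →  s(0)   [R3 at 1]

Reduce t₂ = k(cons(s(a), a), k(cons(cons(a, cons(a, 0)), a), k(cons(0, k(cons(a, k(cons(a, a), 0)), 0)), 0))):
1. k(cons(s(a), a), k(cons(cons(a, cons(a, 0)), a), k(cons(0, k(cons(a, k(cons(a, a), 0)), 0)), 0)))  →  s(a)   [R3 at ε]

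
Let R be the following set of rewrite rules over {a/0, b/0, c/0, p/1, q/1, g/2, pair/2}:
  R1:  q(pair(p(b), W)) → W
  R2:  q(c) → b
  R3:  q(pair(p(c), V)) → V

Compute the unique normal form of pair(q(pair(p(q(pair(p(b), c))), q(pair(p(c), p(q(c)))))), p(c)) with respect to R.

1. pair(q(pair(p(q(pair(p(b), c))), q(pair(p(c), p(q(c)))))), p(c))  →  pair(q(pair(p(c), q(pair(p(c), p(q(c)))))), p(c))   [R1 at 1.1.1.1]
2. pair(q(pair(p(c), q(pair(p(c), p(q(c)))))), p(c))  →  pair(q(pair(p(c), p(q(c)))), p(c))   [R3 at 1]
3. pair(q(pair(p(c), p(q(c)))), p(c))  →  pair(p(q(c)), p(c))   [R3 at 1]
4. pair(p(q(c)), p(c))  →  pair(p(b), p(c))   [R2 at 1.1]

pair(p(b), p(c))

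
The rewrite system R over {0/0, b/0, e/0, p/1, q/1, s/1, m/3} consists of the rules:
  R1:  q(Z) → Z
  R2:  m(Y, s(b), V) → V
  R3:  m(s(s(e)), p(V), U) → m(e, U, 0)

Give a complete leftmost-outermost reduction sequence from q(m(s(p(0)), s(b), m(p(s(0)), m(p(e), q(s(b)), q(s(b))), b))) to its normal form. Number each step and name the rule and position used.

1. q(m(s(p(0)), s(b), m(p(s(0)), m(p(e), q(s(b)), q(s(b))), b)))  →  m(s(p(0)), s(b), m(p(s(0)), m(p(e), q(s(b)), q(s(b))), b))   [R1 at ε]
2. m(s(p(0)), s(b), m(p(s(0)), m(p(e), q(s(b)), q(s(b))), b))  →  m(p(s(0)), m(p(e), q(s(b)), q(s(b))), b)   [R2 at ε]
3. m(p(s(0)), m(p(e), q(s(b)), q(s(b))), b)  →  m(p(s(0)), m(p(e), s(b), q(s(b))), b)   [R1 at 2.2]
4. m(p(s(0)), m(p(e), s(b), q(s(b))), b)  →  m(p(s(0)), q(s(b)), b)   [R2 at 2]
5. m(p(s(0)), q(s(b)), b)  →  m(p(s(0)), s(b), b)   [R1 at 2]
6. m(p(s(0)), s(b), b)  →  b   [R2 at ε]

b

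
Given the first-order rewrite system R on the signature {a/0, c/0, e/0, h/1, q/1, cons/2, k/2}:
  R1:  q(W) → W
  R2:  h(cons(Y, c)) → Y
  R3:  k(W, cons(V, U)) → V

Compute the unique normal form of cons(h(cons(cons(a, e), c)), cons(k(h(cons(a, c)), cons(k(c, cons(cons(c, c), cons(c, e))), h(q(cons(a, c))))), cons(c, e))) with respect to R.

1. cons(h(cons(cons(a, e), c)), cons(k(h(cons(a, c)), cons(k(c, cons(cons(c, c), cons(c, e))), h(q(cons(a, c))))), cons(c, e)))  →  cons(cons(a, e), cons(k(h(cons(a, c)), cons(k(c, cons(cons(c, c), cons(c, e))), h(q(cons(a, c))))), cons(c, e)))   [R2 at 1]
2. cons(cons(a, e), cons(k(h(cons(a, c)), cons(k(c, cons(cons(c, c), cons(c, e))), h(q(cons(a, c))))), cons(c, e)))  →  cons(cons(a, e), cons(k(c, cons(cons(c, c), cons(c, e))), cons(c, e)))   [R3 at 2.1]
3. cons(cons(a, e), cons(k(c, cons(cons(c, c), cons(c, e))), cons(c, e)))  →  cons(cons(a, e), cons(cons(c, c), cons(c, e)))   [R3 at 2.1]

cons(cons(a, e), cons(cons(c, c), cons(c, e)))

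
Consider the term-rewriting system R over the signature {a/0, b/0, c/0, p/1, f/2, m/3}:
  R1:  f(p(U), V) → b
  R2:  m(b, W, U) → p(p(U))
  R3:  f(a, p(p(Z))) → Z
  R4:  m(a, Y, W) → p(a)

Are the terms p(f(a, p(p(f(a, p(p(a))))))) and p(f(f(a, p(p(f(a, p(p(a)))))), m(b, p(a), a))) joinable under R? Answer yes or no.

yes — NF(t₁) = p(a), NF(t₂) = p(a)

Reduce t₁ = p(f(a, p(p(f(a, p(p(a))))))):
1. p(f(a, p(p(f(a, p(p(a)))))))  →  p(f(a, p(p(a))))   [R3 at 1]
2. p(f(a, p(p(a))))  →  p(a)   [R3 at 1]

Reduce t₂ = p(f(f(a, p(p(f(a, p(p(a)))))), m(b, p(a), a))):
1. p(f(f(a, p(p(f(a, p(p(a)))))), m(b, p(a), a)))  →  p(f(f(a, p(p(a))), m(b, p(a), a)))   [R3 at 1.1]
2. p(f(f(a, p(p(a))), m(b, p(a), a)))  →  p(f(a, m(b, p(a), a)))   [R3 at 1.1]
3. p(f(a, m(b, p(a), a)))  →  p(f(a, p(p(a))))   [R2 at 1.2]
4. p(f(a, p(p(a))))  →  p(a)   [R3 at 1]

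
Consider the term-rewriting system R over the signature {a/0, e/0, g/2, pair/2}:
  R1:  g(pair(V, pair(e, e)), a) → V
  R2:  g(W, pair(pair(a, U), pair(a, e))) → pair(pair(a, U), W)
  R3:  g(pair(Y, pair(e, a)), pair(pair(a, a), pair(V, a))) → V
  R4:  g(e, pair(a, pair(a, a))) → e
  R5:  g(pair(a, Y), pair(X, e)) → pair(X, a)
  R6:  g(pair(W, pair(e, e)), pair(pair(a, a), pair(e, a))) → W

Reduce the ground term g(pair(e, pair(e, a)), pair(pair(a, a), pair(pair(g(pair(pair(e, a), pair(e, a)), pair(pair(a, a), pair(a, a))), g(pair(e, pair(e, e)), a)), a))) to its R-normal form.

1. g(pair(e, pair(e, a)), pair(pair(a, a), pair(pair(g(pair(pair(e, a), pair(e, a)), pair(pair(a, a), pair(a, a))), g(pair(e, pair(e, e)), a)), a)))  →  pair(g(pair(pair(e, a), pair(e, a)), pair(pair(a, a), pair(a, a))), g(pair(e, pair(e, e)), a))   [R3 at ε]
2. pair(g(pair(pair(e, a), pair(e, a)), pair(pair(a, a), pair(a, a))), g(pair(e, pair(e, e)), a))  →  pair(a, g(pair(e, pair(e, e)), a))   [R3 at 1]
3. pair(a, g(pair(e, pair(e, e)), a))  →  pair(a, e)   [R1 at 2]

pair(a, e)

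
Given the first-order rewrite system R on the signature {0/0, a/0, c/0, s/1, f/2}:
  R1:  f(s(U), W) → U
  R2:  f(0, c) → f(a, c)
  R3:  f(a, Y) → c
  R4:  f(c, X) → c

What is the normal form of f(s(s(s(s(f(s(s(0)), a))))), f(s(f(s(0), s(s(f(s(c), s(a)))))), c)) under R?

s(s(s(s(0))))

1. f(s(s(s(s(f(s(s(0)), a))))), f(s(f(s(0), s(s(f(s(c), s(a)))))), c))  →  s(s(s(f(s(s(0)), a))))   [R1 at ε]
2. s(s(s(f(s(s(0)), a))))  →  s(s(s(s(0))))   [R1 at 1.1.1]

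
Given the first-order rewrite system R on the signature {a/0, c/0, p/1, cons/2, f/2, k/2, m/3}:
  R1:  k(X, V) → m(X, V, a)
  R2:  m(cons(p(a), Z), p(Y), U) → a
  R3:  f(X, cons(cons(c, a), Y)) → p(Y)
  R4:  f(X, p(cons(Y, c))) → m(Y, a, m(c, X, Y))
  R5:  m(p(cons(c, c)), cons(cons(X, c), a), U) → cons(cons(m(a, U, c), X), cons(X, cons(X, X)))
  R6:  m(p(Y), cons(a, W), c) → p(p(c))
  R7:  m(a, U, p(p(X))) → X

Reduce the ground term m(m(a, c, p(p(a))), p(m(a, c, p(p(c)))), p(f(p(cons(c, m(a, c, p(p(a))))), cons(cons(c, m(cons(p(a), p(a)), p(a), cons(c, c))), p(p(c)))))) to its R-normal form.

1. m(m(a, c, p(p(a))), p(m(a, c, p(p(c)))), p(f(p(cons(c, m(a, c, p(p(a))))), cons(cons(c, m(cons(p(a), p(a)), p(a), cons(c, c))), p(p(c))))))  →  m(a, p(m(a, c, p(p(c)))), p(f(p(cons(c, m(a, c, p(p(a))))), cons(cons(c, m(cons(p(a), p(a)), p(a), cons(c, c))), p(p(c))))))   [R7 at 1]
2. m(a, p(m(a, c, p(p(c)))), p(f(p(cons(c, m(a, c, p(p(a))))), cons(cons(c, m(cons(p(a), p(a)), p(a), cons(c, c))), p(p(c))))))  →  m(a, p(c), p(f(p(cons(c, m(a, c, p(p(a))))), cons(cons(c, m(cons(p(a), p(a)), p(a), cons(c, c))), p(p(c))))))   [R7 at 2.1]
3. m(a, p(c), p(f(p(cons(c, m(a, c, p(p(a))))), cons(cons(c, m(cons(p(a), p(a)), p(a), cons(c, c))), p(p(c))))))  →  m(a, p(c), p(f(p(cons(c, a)), cons(cons(c, m(cons(p(a), p(a)), p(a), cons(c, c))), p(p(c))))))   [R7 at 3.1.1.1.2]
4. m(a, p(c), p(f(p(cons(c, a)), cons(cons(c, m(cons(p(a), p(a)), p(a), cons(c, c))), p(p(c))))))  →  m(a, p(c), p(f(p(cons(c, a)), cons(cons(c, a), p(p(c))))))   [R2 at 3.1.2.1.2]
5. m(a, p(c), p(f(p(cons(c, a)), cons(cons(c, a), p(p(c))))))  →  m(a, p(c), p(p(p(p(c)))))   [R3 at 3.1]
6. m(a, p(c), p(p(p(p(c)))))  →  p(p(c))   [R7 at ε]

p(p(c))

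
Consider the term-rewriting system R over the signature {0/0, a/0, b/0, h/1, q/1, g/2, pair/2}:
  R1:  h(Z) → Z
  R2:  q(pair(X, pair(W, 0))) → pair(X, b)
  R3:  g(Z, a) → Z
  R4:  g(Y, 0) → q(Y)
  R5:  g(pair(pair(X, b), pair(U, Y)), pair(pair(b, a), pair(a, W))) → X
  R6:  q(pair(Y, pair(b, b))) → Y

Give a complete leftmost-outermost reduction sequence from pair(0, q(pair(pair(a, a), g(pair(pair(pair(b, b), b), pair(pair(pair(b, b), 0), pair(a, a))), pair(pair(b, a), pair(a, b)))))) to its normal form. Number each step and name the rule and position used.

pair(0, pair(a, a))

1. pair(0, q(pair(pair(a, a), g(pair(pair(pair(b, b), b), pair(pair(pair(b, b), 0), pair(a, a))), pair(pair(b, a), pair(a, b))))))  →  pair(0, q(pair(pair(a, a), pair(b, b))))   [R5 at 2.1.2]
2. pair(0, q(pair(pair(a, a), pair(b, b))))  →  pair(0, pair(a, a))   [R6 at 2]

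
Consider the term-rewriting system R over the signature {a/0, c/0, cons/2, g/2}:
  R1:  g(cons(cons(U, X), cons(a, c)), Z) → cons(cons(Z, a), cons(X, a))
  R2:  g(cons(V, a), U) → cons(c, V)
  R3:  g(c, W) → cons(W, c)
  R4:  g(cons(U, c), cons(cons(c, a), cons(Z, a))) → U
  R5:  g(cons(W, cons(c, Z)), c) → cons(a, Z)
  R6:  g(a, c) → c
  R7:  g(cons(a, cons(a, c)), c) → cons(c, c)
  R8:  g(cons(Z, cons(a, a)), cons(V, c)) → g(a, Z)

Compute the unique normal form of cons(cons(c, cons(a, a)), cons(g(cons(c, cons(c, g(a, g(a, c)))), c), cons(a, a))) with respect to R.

1. cons(cons(c, cons(a, a)), cons(g(cons(c, cons(c, g(a, g(a, c)))), c), cons(a, a)))  →  cons(cons(c, cons(a, a)), cons(cons(a, g(a, g(a, c))), cons(a, a)))   [R5 at 2.1]
2. cons(cons(c, cons(a, a)), cons(cons(a, g(a, g(a, c))), cons(a, a)))  →  cons(cons(c, cons(a, a)), cons(cons(a, g(a, c)), cons(a, a)))   [R6 at 2.1.2.2]
3. cons(cons(c, cons(a, a)), cons(cons(a, g(a, c)), cons(a, a)))  →  cons(cons(c, cons(a, a)), cons(cons(a, c), cons(a, a)))   [R6 at 2.1.2]

cons(cons(c, cons(a, a)), cons(cons(a, c), cons(a, a)))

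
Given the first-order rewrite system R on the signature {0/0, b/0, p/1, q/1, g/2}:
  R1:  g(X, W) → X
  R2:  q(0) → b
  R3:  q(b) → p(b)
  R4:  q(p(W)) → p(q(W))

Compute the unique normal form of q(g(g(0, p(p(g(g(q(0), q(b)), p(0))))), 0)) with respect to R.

1. q(g(g(0, p(p(g(g(q(0), q(b)), p(0))))), 0))  →  q(g(0, p(p(g(g(q(0), q(b)), p(0))))))   [R1 at 1]
2. q(g(0, p(p(g(g(q(0), q(b)), p(0))))))  →  q(0)   [R1 at 1]
3. q(0)  →  b   [R2 at ε]

b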